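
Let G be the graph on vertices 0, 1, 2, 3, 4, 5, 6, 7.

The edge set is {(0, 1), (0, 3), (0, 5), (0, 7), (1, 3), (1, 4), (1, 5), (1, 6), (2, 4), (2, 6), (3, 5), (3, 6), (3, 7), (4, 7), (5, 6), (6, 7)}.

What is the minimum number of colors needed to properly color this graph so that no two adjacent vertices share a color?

4

0, 1, 3, 5 are mutually adjacent (a clique of size 4), so at least 4 colors are needed.
4 colors suffice: color a → {1, 2, 7}; color b → {0, 4, 6}; color c → {3}; color d → {5}. No two adjacent vertices share a color.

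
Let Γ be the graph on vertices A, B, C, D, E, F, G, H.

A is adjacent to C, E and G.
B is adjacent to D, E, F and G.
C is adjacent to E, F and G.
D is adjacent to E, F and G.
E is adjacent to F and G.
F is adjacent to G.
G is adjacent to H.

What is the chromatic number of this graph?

5

B, D, E, F, G form a clique, so at least 5 colors are needed.
5 colors suffice: color 1 → {G}; color 2 → {E, H}; color 3 → {A, F}; color 4 → {B, C}; color 5 → {D}. Every edge joins two different colors.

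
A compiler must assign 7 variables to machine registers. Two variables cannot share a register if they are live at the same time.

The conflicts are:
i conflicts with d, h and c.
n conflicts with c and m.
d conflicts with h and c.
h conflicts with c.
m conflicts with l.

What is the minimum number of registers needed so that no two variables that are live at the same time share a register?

i, d, h, c all conflict with each other, so at least 4 registers are needed.
4 registers suffice: register 1 → {c, m}; register 2 → {n, h, l}; register 3 → {i}; register 4 → {d}. Every pair that conflicts lands in different registers.

4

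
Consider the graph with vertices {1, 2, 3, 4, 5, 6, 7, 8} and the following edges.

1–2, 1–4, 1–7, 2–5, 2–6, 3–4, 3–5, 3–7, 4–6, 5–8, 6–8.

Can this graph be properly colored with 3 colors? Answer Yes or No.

The chromatic number is 3. The cycle 3-4-6-8-5-3 has odd length 5, so it cannot be 2-colored; at least 3 colors are needed.
3 colors suffice: color a → {1, 5, 6}; color b → {2, 4, 7, 8}; color c → {3}.
That is already a proper 3-coloring.

Yes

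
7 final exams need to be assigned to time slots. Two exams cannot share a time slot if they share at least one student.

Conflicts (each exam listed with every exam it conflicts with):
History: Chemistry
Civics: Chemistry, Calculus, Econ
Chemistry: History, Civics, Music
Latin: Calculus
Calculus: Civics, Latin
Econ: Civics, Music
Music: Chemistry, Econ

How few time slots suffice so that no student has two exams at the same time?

Civics and Econ conflict, so at least 2 time slots are needed.
2 time slots suffice: time slot 1 → {History, Civics, Latin, Music}; time slot 2 → {Chemistry, Calculus, Econ}. Every pair that conflicts lands in different time slots.

2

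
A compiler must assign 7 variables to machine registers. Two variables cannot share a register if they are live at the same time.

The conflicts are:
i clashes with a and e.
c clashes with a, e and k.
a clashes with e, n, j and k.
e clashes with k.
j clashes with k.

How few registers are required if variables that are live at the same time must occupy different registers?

c, a, e, k pairwise conflict, so at least 4 registers are needed.
4 registers suffice: register 1 → {a}; register 2 → {e, n, j}; register 3 → {i, k}; register 4 → {c}. No two conflicting variables share a register.

4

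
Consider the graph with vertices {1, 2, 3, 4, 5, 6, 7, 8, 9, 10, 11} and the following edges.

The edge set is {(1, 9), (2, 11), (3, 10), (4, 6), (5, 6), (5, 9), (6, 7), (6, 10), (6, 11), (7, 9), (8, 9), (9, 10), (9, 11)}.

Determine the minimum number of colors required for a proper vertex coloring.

2

6 and 7 are adjacent, so at least 2 colors are needed.
2 colors suffice: color red → {2, 3, 6, 9}; color blue → {1, 4, 5, 7, 8, 10, 11}. Every edge joins two different colors.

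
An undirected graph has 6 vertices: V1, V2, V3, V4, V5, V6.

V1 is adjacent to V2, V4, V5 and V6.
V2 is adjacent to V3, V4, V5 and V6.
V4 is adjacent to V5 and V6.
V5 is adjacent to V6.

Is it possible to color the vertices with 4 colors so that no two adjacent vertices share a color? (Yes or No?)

V1, V2, V4, V5, V6 are mutually adjacent (a clique of size 5), so at least 5 colors are needed.
So 4 colors are not enough.

No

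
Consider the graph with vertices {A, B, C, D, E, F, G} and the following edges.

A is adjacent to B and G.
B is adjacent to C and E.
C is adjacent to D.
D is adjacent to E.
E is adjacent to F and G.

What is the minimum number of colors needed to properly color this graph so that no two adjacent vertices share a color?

2

A and G are adjacent, so at least 2 colors are needed.
One proper 2-coloring: A=red, B=blue, C=red, D=blue, E=red, F=blue, G=blue. Every edge joins two different colors.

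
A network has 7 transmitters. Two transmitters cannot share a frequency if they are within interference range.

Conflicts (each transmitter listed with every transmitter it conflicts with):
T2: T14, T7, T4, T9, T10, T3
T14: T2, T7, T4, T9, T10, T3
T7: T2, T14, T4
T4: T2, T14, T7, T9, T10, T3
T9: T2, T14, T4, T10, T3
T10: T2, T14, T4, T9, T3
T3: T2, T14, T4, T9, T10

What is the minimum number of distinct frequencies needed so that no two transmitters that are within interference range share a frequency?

6

T2, T14, T4, T9, T10, T3 all conflict with each other, so at least 6 frequencies are needed.
6 frequencies suffice: frequency 1 → {T14}; frequency 2 → {T2}; frequency 3 → {T4}; frequency 4 → {T7, T9}; frequency 5 → {T10}; frequency 6 → {T3}. Every pair that conflicts lands in different frequencies.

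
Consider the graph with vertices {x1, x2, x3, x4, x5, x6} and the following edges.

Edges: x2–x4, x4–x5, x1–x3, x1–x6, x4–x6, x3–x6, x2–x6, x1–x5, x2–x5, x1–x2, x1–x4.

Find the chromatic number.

4

x1, x2, x4, x6 are pairwise adjacent (a clique of size 4), so at least 4 colors are needed.
One proper 4-coloring: x1=1, x2=2, x3=2, x4=4, x5=3, x6=3. Each edge has distinct colors on its endpoints.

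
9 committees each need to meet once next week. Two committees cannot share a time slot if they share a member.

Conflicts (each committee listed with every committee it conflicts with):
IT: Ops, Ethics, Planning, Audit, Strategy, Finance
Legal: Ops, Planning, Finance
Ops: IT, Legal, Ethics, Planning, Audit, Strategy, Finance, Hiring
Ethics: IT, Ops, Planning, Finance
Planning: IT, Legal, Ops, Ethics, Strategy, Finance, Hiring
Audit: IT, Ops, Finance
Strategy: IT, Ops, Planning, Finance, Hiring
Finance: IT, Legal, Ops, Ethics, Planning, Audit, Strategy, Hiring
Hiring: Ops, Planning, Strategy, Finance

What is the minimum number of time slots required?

IT, Ops, Ethics, Planning, Finance are mutually in conflict, so at least 5 time slots are needed.
5 time slots suffice: IT=4, Legal=4, Ops=2, Ethics=5, Planning=3, Audit=3, Strategy=5, Finance=1, Hiring=4. Each listed conflict is separated.

5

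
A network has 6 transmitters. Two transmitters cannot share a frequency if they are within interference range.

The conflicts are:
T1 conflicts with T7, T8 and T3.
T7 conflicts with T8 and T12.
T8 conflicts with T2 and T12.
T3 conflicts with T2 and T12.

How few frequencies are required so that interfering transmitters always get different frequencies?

T7, T8, T12 pairwise conflict, so at least 3 frequencies are needed.
3 frequencies suffice: frequency 1 → {T8, T3}; frequency 2 → {T1, T2, T12}; frequency 3 → {T7}. Each listed conflict is separated.

3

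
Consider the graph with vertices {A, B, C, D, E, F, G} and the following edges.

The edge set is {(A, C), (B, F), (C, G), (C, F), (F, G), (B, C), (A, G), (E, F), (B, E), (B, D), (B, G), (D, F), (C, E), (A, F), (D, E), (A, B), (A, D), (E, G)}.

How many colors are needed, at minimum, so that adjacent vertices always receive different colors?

B, C, E, F, G form a clique, so at least 5 colors are needed.
5 colors suffice: color 1 → {F}; color 2 → {B}; color 3 → {A, E}; color 4 → {D, G}; color 5 → {C}. No two adjacent vertices share a color.

5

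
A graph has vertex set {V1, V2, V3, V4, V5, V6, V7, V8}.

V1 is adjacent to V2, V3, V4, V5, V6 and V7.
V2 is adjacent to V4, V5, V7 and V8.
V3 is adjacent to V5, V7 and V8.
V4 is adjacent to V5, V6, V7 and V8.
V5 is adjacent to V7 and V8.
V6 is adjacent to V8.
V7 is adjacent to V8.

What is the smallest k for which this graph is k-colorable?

5

V1, V2, V4, V5, V7 are mutually adjacent (a clique of size 5), so at least 5 colors are needed.
5 colors suffice: color 1 → {V3, V4}; color 2 → {V1, V8}; color 3 → {V5, V6}; color 4 → {V7}; color 5 → {V2}. No two adjacent vertices share a color.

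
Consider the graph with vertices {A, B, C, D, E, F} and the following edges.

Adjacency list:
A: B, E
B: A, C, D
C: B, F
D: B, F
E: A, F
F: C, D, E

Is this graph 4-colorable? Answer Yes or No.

Yes

The chromatic number is 3. The cycle C-F-E-A-B-C has odd length 5, so it cannot be 2-colored; at least 3 colors are needed.
3 colors suffice: A=3, B=1, C=2, D=2, E=2, F=1.
Since 4 ≥ 3, a proper 4-coloring certainly exists.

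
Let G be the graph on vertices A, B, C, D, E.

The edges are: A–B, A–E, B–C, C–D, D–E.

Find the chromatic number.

3

The cycle C-D-E-A-B-C has odd length 5, so it cannot be 2-colored; at least 3 colors are needed.
One proper 3-coloring: A=3, B=2, C=1, D=2, E=1. No two adjacent vertices share a color.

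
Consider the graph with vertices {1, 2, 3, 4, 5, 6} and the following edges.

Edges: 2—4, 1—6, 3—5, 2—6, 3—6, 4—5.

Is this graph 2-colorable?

No

The cycle 5-3-6-2-4-5 has odd length 5, so it cannot be 2-colored; at least 3 colors are needed.
So 2 colors are not enough.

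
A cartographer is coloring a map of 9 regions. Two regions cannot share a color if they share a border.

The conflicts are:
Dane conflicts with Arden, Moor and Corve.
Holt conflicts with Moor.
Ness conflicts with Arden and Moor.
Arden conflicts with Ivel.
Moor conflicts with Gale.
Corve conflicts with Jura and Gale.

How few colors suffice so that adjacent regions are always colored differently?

Arden and Ivel conflict, so at least 2 colors are needed.
2 colors suffice: color 1 → {Arden, Moor, Corve}; color 2 → {Dane, Holt, Ness, Jura, Gale, Ivel}. Every pair that conflicts lands in different colors.

2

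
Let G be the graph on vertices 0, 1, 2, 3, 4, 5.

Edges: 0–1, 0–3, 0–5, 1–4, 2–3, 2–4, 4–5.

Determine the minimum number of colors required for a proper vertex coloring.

The cycle 2-3-0-1-4-2 has odd length 5, so it cannot be 2-colored; at least 3 colors are needed.
3 colors suffice: color a → {0, 4}; color b → {1, 2, 5}; color c → {3}. Every edge joins two different colors.

3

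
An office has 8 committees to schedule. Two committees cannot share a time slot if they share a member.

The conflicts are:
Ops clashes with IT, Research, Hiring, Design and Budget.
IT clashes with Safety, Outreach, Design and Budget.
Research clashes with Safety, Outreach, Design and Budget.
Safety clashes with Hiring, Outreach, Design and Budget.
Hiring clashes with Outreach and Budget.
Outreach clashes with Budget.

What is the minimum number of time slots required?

4

Safety, Hiring, Outreach, Budget are mutually in conflict, so at least 4 time slots are needed.
4 time slots suffice: time slot 1 → {Ops, Safety}; time slot 2 → {Design, Budget}; time slot 3 → {IT, Research, Hiring}; time slot 4 → {Outreach}. Each listed conflict is separated.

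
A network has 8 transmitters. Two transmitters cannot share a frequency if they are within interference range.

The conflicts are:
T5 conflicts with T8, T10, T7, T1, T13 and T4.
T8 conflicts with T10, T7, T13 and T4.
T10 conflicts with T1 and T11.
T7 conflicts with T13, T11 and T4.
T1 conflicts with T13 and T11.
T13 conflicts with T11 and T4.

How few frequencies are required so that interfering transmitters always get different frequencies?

T5, T8, T7, T13, T4 all conflict with each other, so at least 5 frequencies are needed.
A valid assignment using 5 frequencies: T5=2, T8=3, T10=1, T7=4, T1=3, T13=1, T11=2, T4=5. Every pair that conflicts lands in different frequencies.

5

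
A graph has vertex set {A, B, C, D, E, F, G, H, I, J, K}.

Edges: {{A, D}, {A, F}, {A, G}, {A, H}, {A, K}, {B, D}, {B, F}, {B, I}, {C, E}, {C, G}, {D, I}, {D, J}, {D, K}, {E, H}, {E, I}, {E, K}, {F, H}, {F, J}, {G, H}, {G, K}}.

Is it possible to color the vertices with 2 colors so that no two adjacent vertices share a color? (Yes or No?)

A, G, K are pairwise adjacent, so at least 3 colors are needed.
So 2 colors are not enough.

No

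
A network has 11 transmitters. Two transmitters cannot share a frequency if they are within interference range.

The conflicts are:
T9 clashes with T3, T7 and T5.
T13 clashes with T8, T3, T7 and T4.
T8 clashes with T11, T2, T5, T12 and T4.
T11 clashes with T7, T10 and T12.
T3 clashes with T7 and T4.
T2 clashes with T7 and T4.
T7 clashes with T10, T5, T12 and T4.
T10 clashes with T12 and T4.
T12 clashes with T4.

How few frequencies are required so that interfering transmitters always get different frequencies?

4

T13, T3, T7, T4 are mutually in conflict, so at least 4 frequencies are needed.
4 frequencies suffice: frequency 1 → {T8, T7}; frequency 2 → {T9, T11, T4}; frequency 3 → {T13, T2, T5, T12}; frequency 4 → {T3, T10}. Every pair that conflicts lands in different frequencies.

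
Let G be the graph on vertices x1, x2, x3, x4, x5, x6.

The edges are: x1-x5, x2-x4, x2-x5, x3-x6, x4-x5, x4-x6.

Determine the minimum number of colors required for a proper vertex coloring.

x2, x4, x5 form a triangle, so at least 3 colors are needed.
3 colors suffice: color red → {x5, x6}; color blue → {x1, x3, x4}; color green → {x2}. No two adjacent vertices share a color.

3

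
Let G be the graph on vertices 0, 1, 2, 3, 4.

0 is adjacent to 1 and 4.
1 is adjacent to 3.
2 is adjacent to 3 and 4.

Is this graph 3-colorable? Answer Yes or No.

The chromatic number is 3. The cycle 3-1-0-4-2-3 has odd length 5, so it cannot be 2-colored; at least 3 colors are needed.
A valid assignment using 3 colors: 0=a, 1=b, 2=c, 3=a, 4=b.
That is already a proper 3-coloring.

Yes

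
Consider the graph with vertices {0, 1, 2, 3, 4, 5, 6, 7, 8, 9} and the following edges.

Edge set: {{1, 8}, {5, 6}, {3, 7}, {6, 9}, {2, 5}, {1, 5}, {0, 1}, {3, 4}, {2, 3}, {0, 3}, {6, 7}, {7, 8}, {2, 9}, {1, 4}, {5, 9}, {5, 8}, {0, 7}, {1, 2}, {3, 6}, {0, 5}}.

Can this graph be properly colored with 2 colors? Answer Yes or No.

1, 2, 5 are pairwise adjacent, so at least 3 colors are needed.
So 2 colors are not enough.

No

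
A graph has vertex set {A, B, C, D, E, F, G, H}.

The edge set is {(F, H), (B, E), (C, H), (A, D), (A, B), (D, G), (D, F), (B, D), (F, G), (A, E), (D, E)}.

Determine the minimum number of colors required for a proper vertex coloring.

A, B, D, E are mutually adjacent (a clique of size 4), so at least 4 colors are needed.
One proper 4-coloring: A=green, B=yellow, C=blue, D=red, E=blue, F=blue, G=green, H=red. No two adjacent vertices share a color.

4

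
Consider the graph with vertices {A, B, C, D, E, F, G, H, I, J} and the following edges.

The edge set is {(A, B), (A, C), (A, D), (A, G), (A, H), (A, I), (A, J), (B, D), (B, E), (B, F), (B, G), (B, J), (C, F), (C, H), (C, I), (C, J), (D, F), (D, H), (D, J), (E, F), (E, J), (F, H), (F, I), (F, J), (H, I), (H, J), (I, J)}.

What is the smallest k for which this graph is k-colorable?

5

A, C, H, I, J are mutually adjacent (a clique of size 5), so at least 5 colors are needed.
5 colors suffice: color 1 → {G, J}; color 2 → {A, F}; color 3 → {B, H}; color 4 → {C, D, E}; color 5 → {I}. No two adjacent vertices share a color.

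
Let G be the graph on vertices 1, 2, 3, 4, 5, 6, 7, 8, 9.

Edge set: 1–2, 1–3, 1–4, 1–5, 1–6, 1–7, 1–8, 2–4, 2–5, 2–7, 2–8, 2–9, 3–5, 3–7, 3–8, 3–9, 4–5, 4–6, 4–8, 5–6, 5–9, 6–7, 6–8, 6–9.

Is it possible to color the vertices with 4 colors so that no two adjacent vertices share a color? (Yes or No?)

The chromatic number is 4. 1, 4, 5, 6 are pairwise adjacent (a clique of size 4), so at least 4 colors are needed.
4 colors suffice: color a → {1, 9}; color b → {2, 3, 6}; color c → {5, 7, 8}; color d → {4}.
That is already a proper 4-coloring.

Yes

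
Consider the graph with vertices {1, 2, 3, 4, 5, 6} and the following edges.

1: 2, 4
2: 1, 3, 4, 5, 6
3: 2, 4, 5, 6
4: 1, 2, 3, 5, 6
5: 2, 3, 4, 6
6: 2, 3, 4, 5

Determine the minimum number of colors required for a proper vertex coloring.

5

2, 3, 4, 5, 6 form a clique, so at least 5 colors are needed.
5 colors suffice: color a → {2}; color b → {4}; color c → {1, 6}; color d → {3}; color e → {5}. Every edge joins two different colors.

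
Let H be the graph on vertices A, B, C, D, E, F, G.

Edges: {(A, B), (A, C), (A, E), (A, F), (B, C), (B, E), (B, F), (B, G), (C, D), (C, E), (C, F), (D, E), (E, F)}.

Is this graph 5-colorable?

Yes

The chromatic number is 5. A, B, C, E, F are mutually adjacent (a clique of size 5), so at least 5 colors are needed.
One proper 5-coloring: A=4, B=3, C=2, D=3, E=1, F=5, G=1.
That is already a proper 5-coloring.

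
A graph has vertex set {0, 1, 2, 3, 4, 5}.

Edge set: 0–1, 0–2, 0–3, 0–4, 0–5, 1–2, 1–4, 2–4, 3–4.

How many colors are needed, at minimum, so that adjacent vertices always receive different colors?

0, 1, 2, 4 are pairwise adjacent (a clique of size 4), so at least 4 colors are needed.
One proper 4-coloring: 0=red, 1=yellow, 2=green, 3=green, 4=blue, 5=blue. Every edge joins two different colors.

4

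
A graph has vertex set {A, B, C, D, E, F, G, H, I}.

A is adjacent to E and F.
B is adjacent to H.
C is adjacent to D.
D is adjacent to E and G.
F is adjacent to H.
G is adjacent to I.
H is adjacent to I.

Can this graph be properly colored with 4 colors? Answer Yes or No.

Yes

The chromatic number is 3. The cycle F-A-E-D-G-I-H-F has odd length 7, so it cannot be 2-colored; at least 3 colors are needed.
One proper 3-coloring: A=red, B=blue, C=blue, D=red, E=blue, F=blue, G=blue, H=red, I=green.
Since 4 ≥ 3, a proper 4-coloring certainly exists.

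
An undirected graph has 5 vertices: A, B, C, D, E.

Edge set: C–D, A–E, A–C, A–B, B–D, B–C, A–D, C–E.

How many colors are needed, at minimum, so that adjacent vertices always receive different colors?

4

A, B, C, D are pairwise adjacent (a clique of size 4), so at least 4 colors are needed.
One proper 4-coloring: A=red, B=green, C=blue, D=yellow, E=green. Every edge joins two different colors.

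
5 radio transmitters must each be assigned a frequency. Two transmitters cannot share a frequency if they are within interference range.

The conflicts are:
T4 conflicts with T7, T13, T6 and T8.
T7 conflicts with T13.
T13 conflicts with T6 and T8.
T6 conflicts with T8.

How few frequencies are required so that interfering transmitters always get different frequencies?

T4, T13, T6, T8 pairwise conflict, so at least 4 frequencies are needed.
A valid assignment using 4 frequencies: T4=1, T7=3, T13=2, T6=3, T8=4. No two conflicting transmitters share a frequency.

4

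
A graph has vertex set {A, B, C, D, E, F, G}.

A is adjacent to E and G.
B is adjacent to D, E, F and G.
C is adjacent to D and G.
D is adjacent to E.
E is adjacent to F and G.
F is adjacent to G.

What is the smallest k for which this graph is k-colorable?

B, E, F, G form a clique, so at least 4 colors are needed.
4 colors suffice: A=3, B=3, C=1, D=2, E=1, F=4, G=2. Every edge joins two different colors.

4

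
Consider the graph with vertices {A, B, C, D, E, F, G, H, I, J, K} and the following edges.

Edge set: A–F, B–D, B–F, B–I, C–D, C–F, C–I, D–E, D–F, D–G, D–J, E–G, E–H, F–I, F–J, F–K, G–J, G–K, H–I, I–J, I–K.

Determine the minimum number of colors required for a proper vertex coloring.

C, D, F form a triangle, so at least 3 colors are needed.
3 colors suffice: A=blue, B=green, C=green, D=blue, E=green, F=red, G=red, H=red, I=blue, J=green, K=green. No two adjacent vertices share a color.

3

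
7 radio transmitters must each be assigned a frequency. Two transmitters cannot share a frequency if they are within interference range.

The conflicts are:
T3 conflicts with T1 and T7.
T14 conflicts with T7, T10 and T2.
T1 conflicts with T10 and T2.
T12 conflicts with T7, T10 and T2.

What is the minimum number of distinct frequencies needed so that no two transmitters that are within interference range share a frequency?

The cycle T7-T12-T2-T1-T3-T7 has odd length 5, so it cannot be 2-colored; at least 3 frequencies are needed.
3 frequencies suffice: frequency 1 → {T7, T10, T2}; frequency 2 → {T14, T1, T12}; frequency 3 → {T3}. No two conflicting transmitters share a frequency.

3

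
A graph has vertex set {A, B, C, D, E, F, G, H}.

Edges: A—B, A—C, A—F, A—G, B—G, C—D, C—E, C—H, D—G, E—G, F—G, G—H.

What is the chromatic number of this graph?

A, B, G are mutually adjacent, so at least 3 colors are needed.
A valid assignment using 3 colors: A=blue, B=green, C=red, D=blue, E=blue, F=green, G=red, H=blue. Each edge has distinct colors on its endpoints.

3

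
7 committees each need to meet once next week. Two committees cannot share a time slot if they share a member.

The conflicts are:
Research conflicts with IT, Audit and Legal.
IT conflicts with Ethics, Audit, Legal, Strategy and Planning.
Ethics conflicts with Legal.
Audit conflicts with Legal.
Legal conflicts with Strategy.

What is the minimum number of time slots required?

4

Research, IT, Audit, Legal pairwise conflict, so at least 4 time slots are needed.
4 time slots suffice: time slot 1 → {IT}; time slot 2 → {Legal, Planning}; time slot 3 → {Research, Ethics, Strategy}; time slot 4 → {Audit}. Each listed conflict is separated.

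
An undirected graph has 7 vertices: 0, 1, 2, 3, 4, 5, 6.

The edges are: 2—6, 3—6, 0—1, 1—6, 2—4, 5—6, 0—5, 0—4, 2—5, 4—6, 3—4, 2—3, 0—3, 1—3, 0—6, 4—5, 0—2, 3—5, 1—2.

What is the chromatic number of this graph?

6

0, 2, 3, 4, 5, 6 are pairwise adjacent (a clique of size 6), so at least 6 colors are needed.
6 colors suffice: color red → {6}; color blue → {3}; color green → {2}; color yellow → {0}; color purple → {1, 4}; color orange → {5}. No two adjacent vertices share a color.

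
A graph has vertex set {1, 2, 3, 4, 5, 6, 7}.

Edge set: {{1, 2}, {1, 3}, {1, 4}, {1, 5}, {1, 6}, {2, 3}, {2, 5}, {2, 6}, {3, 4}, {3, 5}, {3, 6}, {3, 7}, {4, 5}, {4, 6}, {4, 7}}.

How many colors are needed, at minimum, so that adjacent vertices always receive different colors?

4

1, 2, 3, 6 are pairwise adjacent (a clique of size 4), so at least 4 colors are needed.
A valid assignment using 4 colors: 1=blue, 2=green, 3=red, 4=green, 5=yellow, 6=yellow, 7=blue. Every edge joins two different colors.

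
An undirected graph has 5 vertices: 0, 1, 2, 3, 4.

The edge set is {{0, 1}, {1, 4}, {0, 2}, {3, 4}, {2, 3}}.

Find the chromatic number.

3

The cycle 4-3-2-0-1-4 has odd length 5, so it cannot be 2-colored; at least 3 colors are needed.
3 colors suffice: color red → {1, 2}; color blue → {0, 3}; color green → {4}. Every edge joins two different colors.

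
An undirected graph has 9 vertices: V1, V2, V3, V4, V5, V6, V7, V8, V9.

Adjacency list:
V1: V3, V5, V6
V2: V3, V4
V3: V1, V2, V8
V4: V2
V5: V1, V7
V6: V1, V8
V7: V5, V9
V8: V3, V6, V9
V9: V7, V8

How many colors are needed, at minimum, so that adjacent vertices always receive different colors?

V6 and V8 are adjacent, so at least 2 colors are needed.
2 colors suffice: color 1 → {V3, V4, V5, V6, V9}; color 2 → {V1, V2, V7, V8}. Each edge has distinct colors on its endpoints.

2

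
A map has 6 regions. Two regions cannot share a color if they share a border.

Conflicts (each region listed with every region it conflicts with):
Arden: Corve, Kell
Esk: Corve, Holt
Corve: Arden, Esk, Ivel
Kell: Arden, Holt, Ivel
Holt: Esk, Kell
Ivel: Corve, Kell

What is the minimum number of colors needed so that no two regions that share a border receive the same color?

The cycle Holt-Kell-Arden-Corve-Esk-Holt has odd length 5, so it cannot be 2-colored; at least 3 colors are needed.
One proper 3-coloring: Arden=2, Esk=3, Corve=1, Kell=1, Holt=2, Ivel=2. Every pair that conflicts lands in different colors.

3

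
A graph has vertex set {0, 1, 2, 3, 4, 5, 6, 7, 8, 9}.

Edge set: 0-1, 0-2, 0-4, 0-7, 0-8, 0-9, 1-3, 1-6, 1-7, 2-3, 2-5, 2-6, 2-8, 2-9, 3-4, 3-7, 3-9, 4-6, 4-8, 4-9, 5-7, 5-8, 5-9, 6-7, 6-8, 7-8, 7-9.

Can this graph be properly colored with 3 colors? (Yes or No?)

The chromatic number is 3. 1, 3, 7 are pairwise adjacent, so at least 3 colors are needed.
3 colors suffice: 0=b, 1=c, 2=a, 3=b, 4=a, 5=b, 6=b, 7=a, 8=c, 9=c.
That is already a proper 3-coloring.

Yes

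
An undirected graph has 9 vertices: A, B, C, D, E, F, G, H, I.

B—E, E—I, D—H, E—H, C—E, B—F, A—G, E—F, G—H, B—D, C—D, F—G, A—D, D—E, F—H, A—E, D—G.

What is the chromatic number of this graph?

3

F, G, H are mutually adjacent, so at least 3 colors are needed.
3 colors suffice: color 1 → {E, G}; color 2 → {D, F, I}; color 3 → {A, B, C, H}. Each edge has distinct colors on its endpoints.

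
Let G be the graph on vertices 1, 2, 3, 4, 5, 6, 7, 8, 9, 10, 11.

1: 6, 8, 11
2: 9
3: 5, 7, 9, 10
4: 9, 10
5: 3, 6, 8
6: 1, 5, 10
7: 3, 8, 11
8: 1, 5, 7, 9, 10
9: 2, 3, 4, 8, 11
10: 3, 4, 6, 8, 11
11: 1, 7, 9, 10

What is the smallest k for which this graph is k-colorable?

2

5 and 6 are adjacent, so at least 2 colors are needed.
2 colors suffice: 1=red, 2=blue, 3=blue, 4=blue, 5=red, 6=blue, 7=red, 8=blue, 9=red, 10=red, 11=blue. No two adjacent vertices share a color.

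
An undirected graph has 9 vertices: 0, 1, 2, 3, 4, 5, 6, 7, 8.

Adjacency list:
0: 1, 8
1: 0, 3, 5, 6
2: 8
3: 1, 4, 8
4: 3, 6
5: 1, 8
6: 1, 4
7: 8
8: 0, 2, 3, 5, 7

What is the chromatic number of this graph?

4 and 6 are adjacent, so at least 2 colors are needed.
2 colors suffice: color red → {1, 4, 8}; color blue → {0, 2, 3, 5, 6, 7}. Every edge joins two different colors.

2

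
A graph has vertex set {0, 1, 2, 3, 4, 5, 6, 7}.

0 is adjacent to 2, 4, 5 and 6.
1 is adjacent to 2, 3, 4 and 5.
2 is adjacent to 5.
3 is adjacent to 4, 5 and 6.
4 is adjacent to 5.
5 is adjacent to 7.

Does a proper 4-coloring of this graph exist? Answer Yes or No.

The chromatic number is 4. 1, 3, 4, 5 are mutually adjacent (a clique of size 4), so at least 4 colors are needed.
4 colors suffice: color a → {5, 6}; color b → {2, 4, 7}; color c → {0, 3}; color d → {1}.
That is already a proper 4-coloring.

Yes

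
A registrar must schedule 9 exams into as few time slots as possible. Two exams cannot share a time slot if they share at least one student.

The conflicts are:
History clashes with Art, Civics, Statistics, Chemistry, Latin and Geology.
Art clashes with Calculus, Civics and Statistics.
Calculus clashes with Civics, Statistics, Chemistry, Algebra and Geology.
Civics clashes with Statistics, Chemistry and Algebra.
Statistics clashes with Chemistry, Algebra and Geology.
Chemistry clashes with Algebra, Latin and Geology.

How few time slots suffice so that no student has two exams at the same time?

Calculus, Civics, Statistics, Chemistry, Algebra pairwise conflict, so at least 5 time slots are needed.
5 time slots suffice: time slot 1 → {Statistics, Latin}; time slot 2 → {Art, Chemistry}; time slot 3 → {History, Calculus}; time slot 4 → {Civics, Geology}; time slot 5 → {Algebra}. No two conflicting exams share a time slot.

5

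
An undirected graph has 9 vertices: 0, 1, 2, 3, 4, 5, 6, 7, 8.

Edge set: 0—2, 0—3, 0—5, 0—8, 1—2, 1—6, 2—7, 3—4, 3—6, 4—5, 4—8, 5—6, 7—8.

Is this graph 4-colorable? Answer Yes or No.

The chromatic number is 3. The cycle 1-6-3-0-2-1 has odd length 5, so it cannot be 2-colored; at least 3 colors are needed.
3 colors suffice: 0=a, 1=c, 2=b, 3=b, 4=a, 5=b, 6=a, 7=a, 8=b.
Since 4 ≥ 3, a proper 4-coloring certainly exists.

Yes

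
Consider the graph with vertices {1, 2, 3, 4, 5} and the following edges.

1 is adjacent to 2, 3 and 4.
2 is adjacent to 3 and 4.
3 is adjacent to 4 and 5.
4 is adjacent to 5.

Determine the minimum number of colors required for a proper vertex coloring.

1, 2, 3, 4 are mutually adjacent (a clique of size 4), so at least 4 colors are needed.
A valid assignment using 4 colors: 1=yellow, 2=green, 3=blue, 4=red, 5=green. Every edge joins two different colors.

4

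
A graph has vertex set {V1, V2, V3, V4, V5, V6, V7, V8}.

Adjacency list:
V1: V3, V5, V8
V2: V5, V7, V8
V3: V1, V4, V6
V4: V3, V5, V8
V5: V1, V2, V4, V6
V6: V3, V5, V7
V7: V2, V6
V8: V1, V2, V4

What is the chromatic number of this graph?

2

V1 and V8 are adjacent, so at least 2 colors are needed.
2 colors suffice: color red → {V3, V5, V7, V8}; color blue → {V1, V2, V4, V6}. No two adjacent vertices share a color.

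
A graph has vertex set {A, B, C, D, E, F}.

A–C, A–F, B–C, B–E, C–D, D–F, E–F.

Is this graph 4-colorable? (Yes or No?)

Yes

The chromatic number is 3. The cycle B-E-F-D-C-B has odd length 5, so it cannot be 2-colored; at least 3 colors are needed.
A valid assignment using 3 colors: A=blue, B=green, C=red, D=blue, E=blue, F=red.
Since 4 ≥ 3, a proper 4-coloring certainly exists.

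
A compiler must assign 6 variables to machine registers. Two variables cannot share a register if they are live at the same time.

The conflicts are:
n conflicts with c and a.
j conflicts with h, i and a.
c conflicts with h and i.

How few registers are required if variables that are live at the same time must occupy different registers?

3

The cycle a-j-i-c-n-a has odd length 5, so it cannot be 2-colored; at least 3 registers are needed.
3 registers suffice: register 1 → {j, c}; register 2 → {h, i, a}; register 3 → {n}. No two conflicting variables share a register.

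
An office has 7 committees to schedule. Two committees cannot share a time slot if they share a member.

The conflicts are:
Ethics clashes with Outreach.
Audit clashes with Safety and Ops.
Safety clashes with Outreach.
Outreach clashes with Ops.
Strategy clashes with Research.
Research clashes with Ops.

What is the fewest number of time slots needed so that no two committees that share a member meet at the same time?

Strategy and Research conflict, so at least 2 time slots are needed.
2 time slots suffice: time slot 1 → {Audit, Outreach, Research}; time slot 2 → {Ethics, Safety, Strategy, Ops}. Every pair that conflicts lands in different time slots.

2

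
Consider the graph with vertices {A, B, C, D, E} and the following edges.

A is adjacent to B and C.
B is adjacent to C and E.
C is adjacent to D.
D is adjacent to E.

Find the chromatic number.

A, B, C form a triangle, so at least 3 colors are needed.
3 colors suffice: color 1 → {C, E}; color 2 → {B, D}; color 3 → {A}. Each edge has distinct colors on its endpoints.

3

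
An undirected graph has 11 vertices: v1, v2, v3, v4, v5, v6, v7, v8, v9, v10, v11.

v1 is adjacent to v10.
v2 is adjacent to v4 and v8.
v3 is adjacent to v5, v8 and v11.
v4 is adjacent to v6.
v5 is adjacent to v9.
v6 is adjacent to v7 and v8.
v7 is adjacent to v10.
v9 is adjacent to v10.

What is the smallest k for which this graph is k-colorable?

The cycle v6-v8-v3-v5-v9-v10-v7-v6 has odd length 7, so it cannot be 2-colored; at least 3 colors are needed.
One proper 3-coloring: v1=2, v2=2, v3=2, v4=1, v5=1, v6=2, v7=3, v8=1, v9=2, v10=1, v11=1. Every edge joins two different colors.

3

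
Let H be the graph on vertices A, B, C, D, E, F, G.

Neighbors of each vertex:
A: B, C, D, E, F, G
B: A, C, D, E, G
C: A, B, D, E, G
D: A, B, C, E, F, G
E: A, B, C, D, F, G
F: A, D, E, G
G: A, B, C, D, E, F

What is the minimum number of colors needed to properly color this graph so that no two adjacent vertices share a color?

A, B, C, D, E, G are mutually adjacent (a clique of size 6), so at least 6 colors are needed.
6 colors suffice: A=1, B=6, C=5, D=2, E=3, F=5, G=4. No two adjacent vertices share a color.

6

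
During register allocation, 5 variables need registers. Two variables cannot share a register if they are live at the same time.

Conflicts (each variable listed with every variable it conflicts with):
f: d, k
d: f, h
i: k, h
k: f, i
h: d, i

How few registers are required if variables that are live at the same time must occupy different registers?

The cycle f-d-h-i-k-f has odd length 5, so it cannot be 2-colored; at least 3 registers are needed.
3 registers suffice: register 1 → {k, h}; register 2 → {d, i}; register 3 → {f}. Each listed conflict is separated.

3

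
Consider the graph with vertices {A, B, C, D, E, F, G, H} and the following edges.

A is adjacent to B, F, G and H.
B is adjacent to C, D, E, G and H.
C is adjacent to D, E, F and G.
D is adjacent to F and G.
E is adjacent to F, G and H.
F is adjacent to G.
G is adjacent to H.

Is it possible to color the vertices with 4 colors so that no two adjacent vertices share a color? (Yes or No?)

Yes

The chromatic number is 4. B, E, G, H are pairwise adjacent (a clique of size 4), so at least 4 colors are needed.
4 colors suffice: color 1 → {G}; color 2 → {B, F}; color 3 → {A, D, E}; color 4 → {C, H}.
That is already a proper 4-coloring.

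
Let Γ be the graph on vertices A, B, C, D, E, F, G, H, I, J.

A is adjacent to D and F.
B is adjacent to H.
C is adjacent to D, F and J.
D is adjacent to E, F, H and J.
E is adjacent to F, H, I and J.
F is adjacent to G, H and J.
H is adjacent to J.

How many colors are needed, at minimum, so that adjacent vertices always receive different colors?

5

D, E, F, H, J are mutually adjacent (a clique of size 5), so at least 5 colors are needed.
5 colors suffice: color red → {B, F, I}; color blue → {D, G}; color green → {A, C, E}; color yellow → {J}; color purple → {H}. Every edge joins two different colors.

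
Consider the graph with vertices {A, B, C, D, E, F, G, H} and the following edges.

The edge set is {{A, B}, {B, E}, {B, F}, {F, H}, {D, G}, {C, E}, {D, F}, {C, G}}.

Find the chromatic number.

D and G are adjacent, so at least 2 colors are needed.
One proper 2-coloring: A=2, B=1, C=1, D=1, E=2, F=2, G=2, H=1. Each edge has distinct colors on its endpoints.

2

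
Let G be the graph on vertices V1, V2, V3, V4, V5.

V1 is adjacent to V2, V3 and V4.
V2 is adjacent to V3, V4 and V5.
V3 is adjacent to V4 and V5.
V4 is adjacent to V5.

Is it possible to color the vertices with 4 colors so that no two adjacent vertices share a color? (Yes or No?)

The chromatic number is 4. V2, V3, V4, V5 are pairwise adjacent (a clique of size 4), so at least 4 colors are needed.
4 colors suffice: V1=4, V2=1, V3=2, V4=3, V5=4.
That is already a proper 4-coloring.

Yes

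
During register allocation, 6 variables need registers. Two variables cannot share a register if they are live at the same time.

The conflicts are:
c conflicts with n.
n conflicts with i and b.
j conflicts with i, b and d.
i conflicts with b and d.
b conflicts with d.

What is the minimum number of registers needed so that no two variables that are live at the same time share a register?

j, i, b, d pairwise conflict, so at least 4 registers are needed.
A valid assignment using 4 registers: c=1, n=3, j=3, i=2, b=1, d=4. Every pair that conflicts lands in different registers.

4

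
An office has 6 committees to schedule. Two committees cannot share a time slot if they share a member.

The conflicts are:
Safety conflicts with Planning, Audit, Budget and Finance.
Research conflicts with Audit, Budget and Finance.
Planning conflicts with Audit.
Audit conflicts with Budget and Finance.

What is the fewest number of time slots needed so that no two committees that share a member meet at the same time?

Safety, Audit, Budget all conflict with each other, so at least 3 time slots are needed.
3 time slots suffice: time slot 1 → {Audit}; time slot 2 → {Safety, Research}; time slot 3 → {Planning, Budget, Finance}. Each listed conflict is separated.

3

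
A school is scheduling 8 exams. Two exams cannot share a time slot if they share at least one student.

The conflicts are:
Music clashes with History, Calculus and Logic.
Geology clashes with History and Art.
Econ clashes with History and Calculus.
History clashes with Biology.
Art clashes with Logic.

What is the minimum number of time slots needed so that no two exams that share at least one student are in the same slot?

3

The cycle Logic-Music-History-Geology-Art-Logic has odd length 5, so it cannot be 2-colored; at least 3 time slots are needed.
3 time slots suffice: time slot 1 → {History, Calculus, Art}; time slot 2 → {Music, Geology, Econ, Biology}; time slot 3 → {Logic}. No two conflicting exams share a time slot.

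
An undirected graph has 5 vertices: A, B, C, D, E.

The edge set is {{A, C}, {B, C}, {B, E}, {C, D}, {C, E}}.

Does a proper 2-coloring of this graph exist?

No

B, C, E are pairwise adjacent, so at least 3 colors are needed.
So 2 colors are not enough.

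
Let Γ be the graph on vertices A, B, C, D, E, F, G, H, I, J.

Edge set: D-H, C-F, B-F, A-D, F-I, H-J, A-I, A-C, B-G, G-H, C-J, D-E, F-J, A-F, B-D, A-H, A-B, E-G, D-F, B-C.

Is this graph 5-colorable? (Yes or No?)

The chromatic number is 4. A, B, C, F are pairwise adjacent (a clique of size 4), so at least 4 colors are needed.
4 colors suffice: A=1, B=4, C=3, D=3, E=2, F=2, G=1, H=2, I=3, J=1.
Since 5 ≥ 4, a proper 5-coloring certainly exists.

Yes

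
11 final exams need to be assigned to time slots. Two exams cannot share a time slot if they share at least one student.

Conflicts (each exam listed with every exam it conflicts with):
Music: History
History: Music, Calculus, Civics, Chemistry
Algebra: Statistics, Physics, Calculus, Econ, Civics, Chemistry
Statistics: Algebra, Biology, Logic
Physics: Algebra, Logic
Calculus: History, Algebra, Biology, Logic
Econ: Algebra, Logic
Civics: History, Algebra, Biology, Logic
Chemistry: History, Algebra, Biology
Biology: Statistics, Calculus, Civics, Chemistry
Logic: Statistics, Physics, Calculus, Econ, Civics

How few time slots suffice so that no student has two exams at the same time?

Algebra and Physics conflict, so at least 2 time slots are needed.
2 time slots suffice: time slot 1 → {History, Algebra, Biology, Logic}; time slot 2 → {Music, Statistics, Physics, Calculus, Econ, Civics, Chemistry}. Every pair that conflicts lands in different time slots.

2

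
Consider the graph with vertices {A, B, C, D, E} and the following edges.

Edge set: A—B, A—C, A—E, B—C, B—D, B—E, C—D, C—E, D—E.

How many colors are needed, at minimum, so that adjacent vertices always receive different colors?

B, C, D, E are pairwise adjacent (a clique of size 4), so at least 4 colors are needed.
4 colors suffice: A=4, B=3, C=1, D=4, E=2. No two adjacent vertices share a color.

4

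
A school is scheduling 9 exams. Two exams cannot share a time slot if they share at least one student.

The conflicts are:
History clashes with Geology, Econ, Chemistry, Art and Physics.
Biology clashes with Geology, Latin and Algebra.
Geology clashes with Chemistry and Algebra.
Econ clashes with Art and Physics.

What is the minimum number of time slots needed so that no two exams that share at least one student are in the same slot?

History, Econ, Physics pairwise conflict, so at least 3 time slots are needed.
3 time slots suffice: History=1, Biology=1, Geology=2, Econ=2, Latin=2, Chemistry=3, Art=3, Physics=3, Algebra=3. Each listed conflict is separated.

3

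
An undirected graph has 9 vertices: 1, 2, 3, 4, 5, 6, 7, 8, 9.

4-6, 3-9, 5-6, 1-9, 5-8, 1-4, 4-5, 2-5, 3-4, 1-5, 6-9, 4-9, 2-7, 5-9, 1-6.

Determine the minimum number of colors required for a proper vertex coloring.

5

1, 4, 5, 6, 9 are mutually adjacent (a clique of size 5), so at least 5 colors are needed.
One proper 5-coloring: 1=e, 2=b, 3=a, 4=b, 5=a, 6=d, 7=a, 8=b, 9=c. Each edge has distinct colors on its endpoints.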